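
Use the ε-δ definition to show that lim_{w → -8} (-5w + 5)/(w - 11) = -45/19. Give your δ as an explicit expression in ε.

δ = min(19/2, (361/100)ε)

Suppose ε > 0. We want δ > 0 with 0 < |w + 8| < δ ⇒ |(-5w + 5)/(w - 11) + 45/19| < ε.
Combining over a common denominator, (-5w + 5)/(w - 11) + 45/19 = [(-5w + 5)·(-19) − 45·(w - 11)] / [(-19)·(w - 11)] = 50(w + 8) / ((-19)(w - 11)).
So |(-5w + 5)/(w - 11) + 45/19| = 50|w + 8| / (19·|w − 11|).
Restrict δ ≤ 19/2. Then |w + 8| < 19/2 gives |w − 11| = |(w + 8) + (-19)| ≥ 19 − 19/2 = 19/2.
Hence |(-5w + 5)/(w - 11) + 45/19| < 50|w + 8|/(19·(19/2)) = (100/361)|w + 8|, which is < ε once |w + 8| < (361/100)ε.
Take δ = min(19/2, (361/100)ε). Then 0 < |w + 8| < δ forces both bounds, so |(-5w + 5)/(w - 11) + 45/19| < ε.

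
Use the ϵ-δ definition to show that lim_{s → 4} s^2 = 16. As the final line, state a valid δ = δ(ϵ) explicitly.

Let ϵ > 0. We seek δ > 0 with 0 < |s − 4| < δ ⇒ |s^2 − 16| < ϵ.
Factor: s^2 − 16 = (s − 4)(s + 4), so |s^2 − 16| = |s − 4|·|s + 4|.
Restrict δ ≤ 2. Then |s − 4| < 2 gives |s| < 6, so by the triangle inequality |s + 4| ≤ 6 + 4 = 10.
Hence |s^2 − 16| ≤ 10|s − 4|, which is < ϵ once |s − 4| < ϵ/10.
Take δ = min(2, ϵ/10). If 0 < |s − 4| < δ then both bounds hold and |s^2 − 16| ≤ 10|s − 4| < 10·(ϵ/10) = ϵ.

δ = min(2, ϵ/10)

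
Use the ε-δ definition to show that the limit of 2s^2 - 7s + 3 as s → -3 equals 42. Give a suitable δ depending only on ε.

Fix ε > 0. We want δ > 0 such that 0 < |s + 3| < δ implies |(2s^2 - 7s + 3) − 42| < ε.
(2s^2 - 7s + 3) − 42 = 2s^2 - 7s - 39 = (s + 3)(2s - 13).
So |(2s^2 - 7s + 3) − 42| = |s + 3|·|2s - 13|.
Assume first that |s + 3| < 2, so |s| < 5. Then |2s - 13| ≤ 2·5 + 13 = 23.
Hence |(2s^2 - 7s + 3) − 42| ≤ 23|s + 3| < ε provided |s + 3| < ε/23.
Choosing δ = min(2, ε/23) ensures both conditions, hence |(2s^2 - 7s + 3) − 42| < ε.

δ = min(2, ε/23)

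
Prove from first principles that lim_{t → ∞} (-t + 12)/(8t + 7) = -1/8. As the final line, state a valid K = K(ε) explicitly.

K = (103/64)/ε

Fix ε > 0. We seek K > 0 such that t > K implies |(-t + 12)/(8t + 7) + 1/8| < ε.
(-t + 12)/(8t + 7) + 1/8 = (8(-t + 12) − (-1)(8t + 7)) / (8(8t + 7)) = 103/(8(8t + 7)).
For t > 0 we have 8t + 7 > 8t, so |(-t + 12)/(8t + 7) + 1/8| = 103/(8(8t + 7)) < 103/(8·8t) = (103/64)/t.
Thus |(-t + 12)/(8t + 7) + 1/8| < ε whenever t > (103/64)/ε.
Take K = (103/64)/ε. If t > K then |(-t + 12)/(8t + 7) + 1/8| < (103/64)/t < ε.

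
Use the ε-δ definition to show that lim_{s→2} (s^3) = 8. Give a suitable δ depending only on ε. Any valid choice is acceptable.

δ = min(2, ε/28)

Let ε > 0 be given. We seek δ > 0 with 0 < |s − 2| < δ ⇒ |s^3 − 8| < ε.
Factor: s^3 − 8 = (s − 2)(s^2 + 2s + 4), so |s^3 − 8| = |s − 2|·|s^2 + 2s + 4|.
Restrict δ ≤ 2. Then |s − 2| < 2 gives |s| < 4, so by the triangle inequality |s^2 + 2s + 4| ≤ 4^2 + 2·4 + 4 = 28.
Hence |s^3 − 8| ≤ 28|s − 2|, which is < ε once |s − 2| < ε/28.
Take δ = min(2, ε/28). If 0 < |s − 2| < δ then both bounds hold and |s^3 − 8| ≤ 28|s − 2| < 28·(ε/28) = ε.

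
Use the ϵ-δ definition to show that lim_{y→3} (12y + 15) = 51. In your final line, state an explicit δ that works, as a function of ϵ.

Let ϵ > 0. We need δ > 0 so that 0 < |y − 3| < δ implies |(12y + 15) − 51| < ϵ.
|(12y + 15) − 51| = |12y - 36| = 12|y − 3|.
So 12|y − 3| < ϵ exactly when |y − 3| < ϵ/12.
Choosing δ = ϵ/12 gives |(12y + 15) − 51| = 12|y − 3| < ϵ whenever |y − 3| < δ.

δ = ϵ/12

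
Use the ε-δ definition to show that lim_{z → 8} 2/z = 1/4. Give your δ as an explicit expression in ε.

Let ε > 0 be given. We seek δ > 0 such that 0 < |z − 8| < δ implies |2/z − (1/4)| < ε.
|2/z − (1/4)| = 2·|8 − z|/(8·|z|) = 2|z − 8|/(8|z|).
Require δ ≤ 4 so that |z| > 8 − 4 = 4, hence 8|z| > 32.
Then |2/z − (1/4)| < 2|z − 8|/32, which is < ε when |z − 8| < 16ε.
Take δ = min(4, 16ε). Then 0 < |z − 8| < δ gives both |z − 8| < 4 and |z − 8| < 16ε, so |2/z − (1/4)| < ε.

δ = min(4, 16ε)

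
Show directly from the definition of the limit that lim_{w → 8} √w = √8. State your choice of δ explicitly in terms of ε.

Suppose ε > 0. We want δ > 0 such that 0 < |w − 8| < δ implies |√w − √8| < ε.
Rationalise: √w − √8 = (w − 8)/(√w + √8), so |√w − √8| = |w − 8|/(√w + √8).
Restrict δ ≤ 8 so that |w − 8| < 8 forces w > 0, and then √w + √8 > √8.
Hence |√w − √8| < |w − 8|/√8, which is < ε once |w − 8| < √8·ε.
Take δ = min(8, √8·ε). If 0 < |w − 8| < δ then w > 0 and |√w − √8| < |w − 8|/√8 < ε.

δ = min(8, √8·ε)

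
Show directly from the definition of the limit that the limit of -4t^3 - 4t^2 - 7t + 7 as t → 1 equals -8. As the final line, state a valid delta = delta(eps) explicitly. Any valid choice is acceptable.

Suppose eps > 0. We want delta > 0 such that 0 < |t − 1| < delta implies |(-4t^3 - 4t^2 - 7t + 7) + 8| < eps.
(-4t^3 - 4t^2 - 7t + 7) + 8 = -4t^3 - 4t^2 - 7t + 15 = (t − 1)(-4t^2 - 8t - 15).
So |(-4t^3 - 4t^2 - 7t + 7) + 8| = |t − 1|·|-4t^2 - 8t - 15|.
Assume first that |t − 1| < 1, so |t| < 2. Then |-4t^2 - 8t - 15| ≤ 4·2^2 + 8·2 + 15 = 47.
Hence |(-4t^3 - 4t^2 - 7t + 7) + 8| ≤ 47|t − 1| < eps provided |t − 1| < eps/47.
Choosing delta = min(1, eps/47) ensures both conditions, hence |(-4t^3 - 4t^2 - 7t + 7) + 8| < eps.

delta = min(1, eps/47)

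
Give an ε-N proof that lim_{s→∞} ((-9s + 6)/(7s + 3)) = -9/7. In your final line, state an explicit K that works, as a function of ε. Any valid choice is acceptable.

K = (69/49)/ε

Let ε > 0. We seek K > 0 such that s > K implies |(-9s + 6)/(7s + 3) + 9/7| < ε.
(-9s + 6)/(7s + 3) + 9/7 = (7(-9s + 6) − (-9)(7s + 3)) / (7(7s + 3)) = 69/(7(7s + 3)).
For s > 0 we have 7s + 3 > 7s, so |(-9s + 6)/(7s + 3) + 9/7| = 69/(7(7s + 3)) < 69/(7·7s) = (69/49)/s.
Thus |(-9s + 6)/(7s + 3) + 9/7| < ε whenever s > (69/49)/ε.
Take K = (69/49)/ε. If s > K then |(-9s + 6)/(7s + 3) + 9/7| < (69/49)/s < ε.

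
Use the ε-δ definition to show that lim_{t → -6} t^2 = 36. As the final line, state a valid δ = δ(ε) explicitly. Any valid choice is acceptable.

Suppose ε > 0. We seek δ > 0 with 0 < |t + 6| < δ ⇒ |t^2 − 36| < ε.
Factor: t^2 − 36 = (t + 6)(t - 6), so |t^2 − 36| = |t + 6|·|t - 6|.
Restrict δ ≤ 2. Then |t + 6| < 2 gives |t| < 8, so by the triangle inequality |t - 6| ≤ 8 + 6 = 14.
Hence |t^2 − 36| ≤ 14|t + 6|, which is < ε once |t + 6| < ε/14.
Take δ = min(2, ε/14). If 0 < |t + 6| < δ then both bounds hold and |t^2 − 36| ≤ 14|t + 6| < 14·(ε/14) = ε.

δ = min(2, ε/14)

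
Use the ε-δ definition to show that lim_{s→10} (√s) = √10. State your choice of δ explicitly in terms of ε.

Fix ε > 0. We want δ > 0 such that 0 < |s − 10| < δ implies |√s − √10| < ε.
Multiplying by the conjugate, |√s − √10| = |s − 10|/(√s + √10).
Restrict δ ≤ 10 so that |s − 10| < 10 forces s > 0, and then √s + √10 > √10.
Hence |√s − √10| < |s − 10|/√10, which is < ε once |s − 10| < √10·ε.
Take δ = min(10, √10·ε). If 0 < |s − 10| < δ then s > 0 and |√s − √10| < |s − 10|/√10 < ε.

δ = min(10, √10·ε)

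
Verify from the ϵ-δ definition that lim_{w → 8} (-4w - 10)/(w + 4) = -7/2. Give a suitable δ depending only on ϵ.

Fix ϵ > 0. We want δ > 0 with 0 < |w − 8| < δ ⇒ |(-4w - 10)/(w + 4) + 7/2| < ϵ.
Combining over a common denominator, (-4w - 10)/(w + 4) + 7/2 = [(-4w - 10)·12 − (-42)·(w + 4)] / [12·(w + 4)] = -6(w − 8) / (12(w + 4)).
So |(-4w - 10)/(w + 4) + 7/2| = 6|w − 8| / (12·|w + 4|).
Restrict δ ≤ 6. Then |w − 8| < 6 gives |w + 4| = |(w − 8) + 12| ≥ 12 − 6 = 6.
Hence |(-4w - 10)/(w + 4) + 7/2| < 6|w − 8|/(12·6) = (1/12)|w − 8|, which is < ϵ once |w − 8| < 12ϵ.
Take δ = min(6, 12ϵ). Then 0 < |w − 8| < δ forces both bounds, so |(-4w - 10)/(w + 4) + 7/2| < ϵ.

δ = min(6, 12ϵ)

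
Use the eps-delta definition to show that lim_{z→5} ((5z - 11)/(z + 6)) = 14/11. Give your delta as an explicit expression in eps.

Suppose eps > 0. We want delta > 0 with 0 < |z − 5| < delta ⇒ |(5z - 11)/(z + 6) − (14/11)| < eps.
Combining over a common denominator, (5z - 11)/(z + 6) − (14/11) = [(5z - 11)·11 − 14·(z + 6)] / [11·(z + 6)] = 41(z − 5) / (11(z + 6)).
So |(5z - 11)/(z + 6) − (14/11)| = 41|z − 5| / (11·|z + 6|).
Restrict delta ≤ 11/2. Then |z − 5| < 11/2 gives |z + 6| = |(z − 5) + 11| ≥ 11 − 11/2 = 11/2.
Hence |(5z - 11)/(z + 6) − (14/11)| < 41|z − 5|/(11·(11/2)) = (82/121)|z − 5|, which is < eps once |z − 5| < (121/82)eps.
Take delta = min(11/2, (121/82)eps). Then 0 < |z − 5| < delta forces both bounds, so |(5z - 11)/(z + 6) − (14/11)| < eps.

delta = min(11/2, (121/82)eps)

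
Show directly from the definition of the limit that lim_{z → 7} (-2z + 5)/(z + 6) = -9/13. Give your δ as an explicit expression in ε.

δ = min(13/2, (169/34)ε)

Fix ε > 0. We want δ > 0 with 0 < |z − 7| < δ ⇒ |(-2z + 5)/(z + 6) + 9/13| < ε.
Combining over a common denominator, (-2z + 5)/(z + 6) + 9/13 = [(-2z + 5)·13 − (-9)·(z + 6)] / [13·(z + 6)] = -17(z − 7) / (13(z + 6)).
So |(-2z + 5)/(z + 6) + 9/13| = 17|z − 7| / (13·|z + 6|).
Require δ ≤ 13/2, so |z + 6| ≥ |13| − |z − 7| > 13 − 13/2 = 13/2.
Hence |(-2z + 5)/(z + 6) + 9/13| < 17|z − 7|/(13·(13/2)) = (34/169)|z − 7|, which is < ε once |z − 7| < (169/34)ε.
Take δ = min(13/2, (169/34)ε). Then 0 < |z − 7| < δ forces both bounds, so |(-2z + 5)/(z + 6) + 9/13| < ε.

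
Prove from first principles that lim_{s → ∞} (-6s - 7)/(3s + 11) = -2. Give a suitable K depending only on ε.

Suppose ε > 0. We seek K > 0 such that s > K implies |(-6s - 7)/(3s + 11) + 2| < ε.
(-6s - 7)/(3s + 11) + 2 = (3(-6s - 7) − (-6)(3s + 11)) / (3(3s + 11)) = 45/(3(3s + 11)).
For s > 0 we have 3s + 11 > 3s, so |(-6s - 7)/(3s + 11) + 2| = 45/(3(3s + 11)) < 45/(3·3s) = 5/s.
Thus |(-6s - 7)/(3s + 11) + 2| < ε whenever s > 5/ε.
Take K = 5/ε. If s > K then |(-6s - 7)/(3s + 11) + 2| < 5/s < ε.

K = 5/ε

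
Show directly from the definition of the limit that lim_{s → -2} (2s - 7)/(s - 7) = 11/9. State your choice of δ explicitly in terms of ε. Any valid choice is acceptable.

Let ε > 0. We want δ > 0 with 0 < |s + 2| < δ ⇒ |(2s - 7)/(s - 7) − (11/9)| < ε.
Combining over a common denominator, (2s - 7)/(s - 7) − (11/9) = [(2s - 7)·(-9) − (-11)·(s - 7)] / [(-9)·(s - 7)] = -7(s + 2) / ((-9)(s - 7)).
So |(2s - 7)/(s - 7) − (11/9)| = 7|s + 2| / (9·|s − 7|).
Restrict δ ≤ 9/2. Then |s + 2| < 9/2 gives |s − 7| = |(s + 2) + (-9)| ≥ 9 − 9/2 = 9/2.
Hence |(2s - 7)/(s - 7) − (11/9)| < 7|s + 2|/(9·(9/2)) = (14/81)|s + 2|, which is < ε once |s + 2| < (81/14)ε.
Take δ = min(9/2, (81/14)ε). Then 0 < |s + 2| < δ forces both bounds, so |(2s - 7)/(s - 7) − (11/9)| < ε.

δ = min(9/2, (81/14)ε)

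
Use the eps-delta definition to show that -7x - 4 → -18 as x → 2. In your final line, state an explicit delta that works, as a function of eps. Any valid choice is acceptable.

Fix eps > 0. We need delta > 0 so that 0 < |x − 2| < delta implies |(-7x - 4) + 18| < eps.
|(-7x - 4) + 18| = |-7x + 14| = 7|x − 2|.
So 7|x − 2| < eps exactly when |x − 2| < eps/7.
Choosing delta = eps/7 gives |(-7x - 4) + 18| = 7|x − 2| < eps whenever |x − 2| < delta.

delta = eps/7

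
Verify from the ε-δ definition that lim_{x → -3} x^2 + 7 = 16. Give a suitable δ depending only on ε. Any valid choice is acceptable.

Let ε > 0. We want δ > 0 such that 0 < |x + 3| < δ implies |(x^2 + 7) − 16| < ε.
(x^2 + 7) − 16 = x^2 - 9 = (x + 3)(x - 3).
So |(x^2 + 7) − 16| = |x + 3|·|x - 3|.
Require δ ≤ 1. Then |x + 3| < 1 gives |x| < 4, and by the triangle inequality |x - 3| ≤ 4 + 3 = 7.
Hence |(x^2 + 7) − 16| ≤ 7|x + 3| < ε provided |x + 3| < ε/7.
Take δ = min(1, ε/7). Then 0 < |x + 3| < δ gives both |x + 3| < 1 and |x + 3| < ε/7, so |(x^2 + 7) − 16| < ε.

δ = min(1, ε/7)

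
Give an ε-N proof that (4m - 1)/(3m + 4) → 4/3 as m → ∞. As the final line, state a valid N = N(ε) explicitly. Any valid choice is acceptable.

N = (19/9)/ε

Let ε > 0. For m ≥ 1, |(4m - 1)/(3m + 4) − (4/3)| = |-19|/(3(3m + 4)) = 19/(3(3m + 4)).
Since 3m + 4 ≥ 3m for m ≥ 1, this is ≤ 19/(3·3m) = (19/9)/m.
So |(4m - 1)/(3m + 4) − (4/3)| < ε whenever m > (19/9)/ε.
Take N = (19/9)/ε. If m > N then |(4m - 1)/(3m + 4) − (4/3)| ≤ (19/9)/m < ε.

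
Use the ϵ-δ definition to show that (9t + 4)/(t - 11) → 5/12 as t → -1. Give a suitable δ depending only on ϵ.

Suppose ϵ > 0. We want δ > 0 with 0 < |t + 1| < δ ⇒ |(9t + 4)/(t - 11) − (5/12)| < ϵ.
Combining over a common denominator, (9t + 4)/(t - 11) − (5/12) = [(9t + 4)·(-12) − (-5)·(t - 11)] / [(-12)·(t - 11)] = -103(t + 1) / ((-12)(t - 11)).
So |(9t + 4)/(t - 11) − (5/12)| = 103|t + 1| / (12·|t − 11|).
Restrict δ ≤ 6. Then |t + 1| < 6 gives |t − 11| = |(t + 1) + (-12)| ≥ 12 − 6 = 6.
Hence |(9t + 4)/(t - 11) − (5/12)| < 103|t + 1|/(12·6) = (103/72)|t + 1|, which is < ϵ once |t + 1| < (72/103)ϵ.
Take δ = min(6, (72/103)ϵ). Then 0 < |t + 1| < δ forces both bounds, so |(9t + 4)/(t - 11) − (5/12)| < ϵ.

δ = min(6, (72/103)ϵ)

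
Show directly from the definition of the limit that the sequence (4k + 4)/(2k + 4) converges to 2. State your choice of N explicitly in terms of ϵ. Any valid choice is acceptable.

N = 2/ϵ

Suppose ϵ > 0. For k ≥ 1, |(4k + 4)/(2k + 4) − 2| = |-8|/(2(2k + 4)) = 8/(2(2k + 4)).
Since 2k + 4 ≥ 2k for k ≥ 1, this is ≤ 8/(2·2k) = 2/k.
So |(4k + 4)/(2k + 4) − 2| < ϵ whenever k > 2/ϵ.
Take N = 2/ϵ. If k > N then |(4k + 4)/(2k + 4) − 2| ≤ 2/k < ϵ.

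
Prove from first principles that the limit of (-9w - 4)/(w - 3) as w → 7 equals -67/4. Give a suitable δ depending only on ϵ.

δ = min(2, (8/31)ϵ)

Let ϵ > 0 be given. We want δ > 0 with 0 < |w − 7| < δ ⇒ |(-9w - 4)/(w - 3) + 67/4| < ϵ.
Combining over a common denominator, (-9w - 4)/(w - 3) + 67/4 = [(-9w - 4)·4 − (-67)·(w - 3)] / [4·(w - 3)] = 31(w − 7) / (4(w - 3)).
So |(-9w - 4)/(w - 3) + 67/4| = 31|w − 7| / (4·|w − 3|).
Require δ ≤ 2, so |w − 3| ≥ |4| − |w − 7| > 4 − 2 = 2.
Hence |(-9w - 4)/(w - 3) + 67/4| < 31|w − 7|/(4·2) = (31/8)|w − 7|, which is < ϵ once |w − 7| < (8/31)ϵ.
Take δ = min(2, (8/31)ϵ). Then 0 < |w − 7| < δ forces both bounds, so |(-9w - 4)/(w - 3) + 67/4| < ϵ.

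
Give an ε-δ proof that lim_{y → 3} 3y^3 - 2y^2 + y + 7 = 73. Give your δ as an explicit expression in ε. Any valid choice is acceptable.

Let ε > 0. We want δ > 0 such that 0 < |y − 3| < δ implies |(3y^3 - 2y^2 + y + 7) − 73| < ε.
(3y^3 - 2y^2 + y + 7) − 73 = 3y^3 - 2y^2 + y - 66 = (y − 3)(3y^2 + 7y + 22).
So |(3y^3 - 2y^2 + y + 7) − 73| = |y − 3|·|3y^2 + 7y + 22|.
Require δ ≤ 2. Then |y − 3| < 2 gives |y| < 5, and by the triangle inequality |3y^2 + 7y + 22| ≤ 3·5^2 + 7·5 + 22 = 132.
Hence |(3y^3 - 2y^2 + y + 7) − 73| ≤ 132|y − 3| < ε provided |y − 3| < ε/132.
Take δ = min(2, ε/132). Then 0 < |y − 3| < δ gives both |y − 3| < 2 and |y − 3| < ε/132, so |(3y^3 - 2y^2 + y + 7) − 73| < ε.

δ = min(2, ε/132)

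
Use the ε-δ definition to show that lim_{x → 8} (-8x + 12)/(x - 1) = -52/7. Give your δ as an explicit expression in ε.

δ = min(7/2, (49/8)ε)

Fix ε > 0. We want δ > 0 with 0 < |x − 8| < δ ⇒ |(-8x + 12)/(x - 1) + 52/7| < ε.
Combining over a common denominator, (-8x + 12)/(x - 1) + 52/7 = [(-8x + 12)·7 − (-52)·(x - 1)] / [7·(x - 1)] = -4(x − 8) / (7(x - 1)).
So |(-8x + 12)/(x - 1) + 52/7| = 4|x − 8| / (7·|x − 1|).
Restrict δ ≤ 7/2. Then |x − 8| < 7/2 gives |x − 1| = |(x − 8) + 7| ≥ 7 − 7/2 = 7/2.
Hence |(-8x + 12)/(x - 1) + 52/7| < 4|x − 8|/(7·(7/2)) = (8/49)|x − 8|, which is < ε once |x − 8| < (49/8)ε.
Take δ = min(7/2, (49/8)ε). Then 0 < |x − 8| < δ forces both bounds, so |(-8x + 12)/(x - 1) + 52/7| < ε.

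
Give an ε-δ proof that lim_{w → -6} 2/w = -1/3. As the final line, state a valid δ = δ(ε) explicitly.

δ = min(3, 9ε)

Let ε > 0 be given. We seek δ > 0 such that 0 < |w + 6| < δ implies |2/w + 1/3| < ε.
|2/w + 1/3| = 2·|-6 − w|/(6·|w|) = 2|w + 6|/(6|w|).
Restrict δ ≤ 3. Then |w + 6| < 3 gives |w| > 3, so 6|w| > 18.
Then |2/w + 1/3| < 2|w + 6|/18, which is < ε when |w + 6| < 9ε.
Take δ = min(3, 9ε). Then 0 < |w + 6| < δ gives both |w + 6| < 3 and |w + 6| < 9ε, so |2/w + 1/3| < ε.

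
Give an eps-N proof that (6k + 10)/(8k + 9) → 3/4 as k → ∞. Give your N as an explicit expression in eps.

N = (13/32)/eps

Fix eps > 0. For k ≥ 1, |(6k + 10)/(8k + 9) − (3/4)| = |26|/(8(8k + 9)) = 26/(8(8k + 9)).
Since 8k + 9 ≥ 8k for k ≥ 1, this is ≤ 26/(8·8k) = (13/32)/k.
So |(6k + 10)/(8k + 9) − (3/4)| < eps whenever k > (13/32)/eps.
Take N = (13/32)/eps. If k > N then |(6k + 10)/(8k + 9) − (3/4)| ≤ (13/32)/k < eps.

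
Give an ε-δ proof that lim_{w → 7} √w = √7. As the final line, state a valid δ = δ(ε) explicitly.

Suppose ε > 0. We want δ > 0 such that 0 < |w − 7| < δ implies |√w − √7| < ε.
Multiplying by the conjugate, |√w − √7| = |w − 7|/(√w + √7).
Restrict δ ≤ 7 so that |w − 7| < 7 forces w > 0, and then √w + √7 > √7.
Hence |√w − √7| < |w − 7|/√7, which is < ε once |w − 7| < √7·ε.
Take δ = min(7, √7·ε). If 0 < |w − 7| < δ then w > 0 and |√w − √7| < |w − 7|/√7 < ε.

δ = min(7, √7·ε)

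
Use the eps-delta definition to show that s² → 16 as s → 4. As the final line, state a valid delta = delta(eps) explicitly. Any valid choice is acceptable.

Fix eps > 0. We seek delta > 0 with 0 < |s − 4| < delta ⇒ |s² − 16| < eps.
Factor: s² − 16 = (s − 4)(s + 4), so |s² − 16| = |s − 4|·|s + 4|.
Impose delta ≤ 1 so that |s| < 5; then |s + 4| ≤ 9.
Hence |s² − 16| ≤ 9|s − 4|, which is < eps once |s − 4| < eps/9.
Take delta = min(1, eps/9). If 0 < |s − 4| < delta then both bounds hold and |s² − 16| ≤ 9|s − 4| < 9·(eps/9) = eps.

delta = min(1, eps/9)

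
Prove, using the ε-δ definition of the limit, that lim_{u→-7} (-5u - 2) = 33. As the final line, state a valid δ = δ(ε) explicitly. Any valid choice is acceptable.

δ = ε/5

Let ε > 0. We need δ > 0 so that 0 < |u + 7| < δ implies |(-5u - 2) − 33| < ε.
Since (-5u - 2) − 33 = -5(u + 7), we have |(-5u - 2) − 33| = 5|u + 7|.
Thus it suffices that |u + 7| < ε/5.
Choosing δ = ε/5 gives |(-5u - 2) − 33| = 5|u + 7| < ε whenever |u + 7| < δ.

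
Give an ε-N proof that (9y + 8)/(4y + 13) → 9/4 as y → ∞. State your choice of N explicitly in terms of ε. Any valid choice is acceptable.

N = (85/16)/ε

Fix ε > 0. We seek N > 0 such that y > N implies |(9y + 8)/(4y + 13) − (9/4)| < ε.
(9y + 8)/(4y + 13) − (9/4) = (4(9y + 8) − 9(4y + 13)) / (4(4y + 13)) = -85/(4(4y + 13)).
For y > 0 we have 4y + 13 > 4y, so |(9y + 8)/(4y + 13) − (9/4)| = 85/(4(4y + 13)) < 85/(4·4y) = (85/16)/y.
Thus |(9y + 8)/(4y + 13) − (9/4)| < ε whenever y > (85/16)/ε.
Take N = (85/16)/ε. If y > N then |(9y + 8)/(4y + 13) − (9/4)| < (85/16)/y < ε.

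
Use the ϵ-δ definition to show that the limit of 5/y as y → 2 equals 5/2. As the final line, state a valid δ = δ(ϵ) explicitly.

Fix ϵ > 0. We seek δ > 0 such that 0 < |y − 2| < δ implies |5/y − (5/2)| < ϵ.
|5/y − (5/2)| = 5·|2 − y|/(2·|y|) = 5|y − 2|/(2|y|).
Restrict δ ≤ 1. Then |y − 2| < 1 gives |y| > 1, so 2|y| > 2.
Then |5/y − (5/2)| < 5|y − 2|/2, which is < ϵ when |y − 2| < (2/5)ϵ.
Take δ = min(1, (2/5)ϵ). Then 0 < |y − 2| < δ gives both |y − 2| < 1 and |y − 2| < (2/5)ϵ, so |5/y − (5/2)| < ϵ.

δ = min(1, (2/5)ϵ)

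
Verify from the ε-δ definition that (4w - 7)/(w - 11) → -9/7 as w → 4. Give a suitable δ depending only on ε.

Let ε > 0 be given. We want δ > 0 with 0 < |w − 4| < δ ⇒ |(4w - 7)/(w - 11) + 9/7| < ε.
Combining over a common denominator, (4w - 7)/(w - 11) + 9/7 = [(4w - 7)·(-7) − 9·(w - 11)] / [(-7)·(w - 11)] = -37(w − 4) / ((-7)(w - 11)).
So |(4w - 7)/(w - 11) + 9/7| = 37|w − 4| / (7·|w − 11|).
Require δ ≤ 7/2, so |w − 11| ≥ |-7| − |w − 4| > 7 − 7/2 = 7/2.
Hence |(4w - 7)/(w - 11) + 9/7| < 37|w − 4|/(7·(7/2)) = (74/49)|w − 4|, which is < ε once |w − 4| < (49/74)ε.
Take δ = min(7/2, (49/74)ε). Then 0 < |w − 4| < δ forces both bounds, so |(4w - 7)/(w - 11) + 9/7| < ε.

δ = min(7/2, (49/74)ε)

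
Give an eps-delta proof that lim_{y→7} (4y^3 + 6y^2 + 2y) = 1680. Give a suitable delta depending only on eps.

Let eps > 0 be given. We want delta > 0 such that 0 < |y − 7| < delta implies |(4y^3 + 6y^2 + 2y) − 1680| < eps.
(4y^3 + 6y^2 + 2y) − 1680 = 4y^3 + 6y^2 + 2y - 1680 = (y − 7)(4y^2 + 34y + 240).
So |(4y^3 + 6y^2 + 2y) − 1680| = |y − 7|·|4y^2 + 34y + 240|.
Require delta ≤ 1. Then |y − 7| < 1 gives |y| < 8, and by the triangle inequality |4y^2 + 34y + 240| ≤ 4·8^2 + 34·8 + 240 = 768.
Hence |(4y^3 + 6y^2 + 2y) − 1680| ≤ 768|y − 7| < eps provided |y − 7| < eps/768.
Choosing delta = min(1, eps/768) ensures both conditions, hence |(4y^3 + 6y^2 + 2y) − 1680| < eps.

delta = min(1, eps/768)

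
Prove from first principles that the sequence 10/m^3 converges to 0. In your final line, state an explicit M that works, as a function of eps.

M = (10/eps)^{1/3}

Suppose eps > 0. For m ≥ 1, |10/m^3 − 0| = 10/m^3.
10/m^3 < eps ⇔ m^3 > 10/eps ⇔ m > (10/eps)^{1/3}.
Take M = (10/eps)^{1/3}. Then m > M implies 10/m^3 < eps.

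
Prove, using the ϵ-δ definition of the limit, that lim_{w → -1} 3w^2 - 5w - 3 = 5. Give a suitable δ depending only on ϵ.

Let ϵ > 0 be given. We want δ > 0 such that 0 < |w + 1| < δ implies |(3w^2 - 5w - 3) − 5| < ϵ.
(3w^2 - 5w - 3) − 5 = 3w^2 - 5w - 8 = (w + 1)(3w - 8).
So |(3w^2 - 5w - 3) − 5| = |w + 1|·|3w - 8|.
Require δ ≤ 2. Then |w + 1| < 2 gives |w| < 3, and by the triangle inequality |3w - 8| ≤ 3·3 + 8 = 17.
Hence |(3w^2 - 5w - 3) − 5| ≤ 17|w + 1| < ϵ provided |w + 1| < ϵ/17.
Take δ = min(2, ϵ/17). Then 0 < |w + 1| < δ gives both |w + 1| < 2 and |w + 1| < ϵ/17, so |(3w^2 - 5w - 3) − 5| < ϵ.

δ = min(2, ϵ/17)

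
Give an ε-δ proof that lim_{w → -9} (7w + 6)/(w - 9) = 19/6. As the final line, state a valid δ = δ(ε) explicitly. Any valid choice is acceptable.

Let ε > 0. We want δ > 0 with 0 < |w + 9| < δ ⇒ |(7w + 6)/(w - 9) − (19/6)| < ε.
Combining over a common denominator, (7w + 6)/(w - 9) − (19/6) = [(7w + 6)·(-18) − (-57)·(w - 9)] / [(-18)·(w - 9)] = -69(w + 9) / ((-18)(w - 9)).
So |(7w + 6)/(w - 9) − (19/6)| = 69|w + 9| / (18·|w − 9|).
Require δ ≤ 9, so |w − 9| ≥ |-18| − |w + 9| > 18 − 9 = 9.
Hence |(7w + 6)/(w - 9) − (19/6)| < 69|w + 9|/(18·9) = (23/54)|w + 9|, which is < ε once |w + 9| < (54/23)ε.
Take δ = min(9, (54/23)ε). Then 0 < |w + 9| < δ forces both bounds, so |(7w + 6)/(w - 9) − (19/6)| < ε.

δ = min(9, (54/23)ε)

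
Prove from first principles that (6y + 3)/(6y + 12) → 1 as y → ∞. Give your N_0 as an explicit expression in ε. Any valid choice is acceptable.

N_0 = (3/2)/ε

Suppose ε > 0. We seek N_0 > 0 such that y > N_0 implies |(6y + 3)/(6y + 12) − 1| < ε.
(6y + 3)/(6y + 12) − 1 = (6(6y + 3) − 6(6y + 12)) / (6(6y + 12)) = -54/(6(6y + 12)).
For y > 0 we have 6y + 12 > 6y, so |(6y + 3)/(6y + 12) − 1| = 54/(6(6y + 12)) < 54/(6·6y) = (3/2)/y.
Thus |(6y + 3)/(6y + 12) − 1| < ε whenever y > (3/2)/ε.
Take N_0 = (3/2)/ε. If y > N_0 then |(6y + 3)/(6y + 12) − 1| < (3/2)/y < ε.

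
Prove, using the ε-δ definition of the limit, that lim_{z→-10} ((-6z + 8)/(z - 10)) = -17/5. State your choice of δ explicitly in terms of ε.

Suppose ε > 0. We want δ > 0 with 0 < |z + 10| < δ ⇒ |(-6z + 8)/(z - 10) + 17/5| < ε.
Combining over a common denominator, (-6z + 8)/(z - 10) + 17/5 = [(-6z + 8)·(-20) − 68·(z - 10)] / [(-20)·(z - 10)] = 52(z + 10) / ((-20)(z - 10)).
So |(-6z + 8)/(z - 10) + 17/5| = 52|z + 10| / (20·|z − 10|).
Restrict δ ≤ 10. Then |z + 10| < 10 gives |z − 10| = |(z + 10) + (-20)| ≥ 20 − 10 = 10.
Hence |(-6z + 8)/(z - 10) + 17/5| < 52|z + 10|/(20·10) = (13/50)|z + 10|, which is < ε once |z + 10| < (50/13)ε.
Take δ = min(10, (50/13)ε). Then 0 < |z + 10| < δ forces both bounds, so |(-6z + 8)/(z - 10) + 17/5| < ε.

δ = min(10, (50/13)ε)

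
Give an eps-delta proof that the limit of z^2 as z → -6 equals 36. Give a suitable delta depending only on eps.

Let eps > 0. We seek delta > 0 with 0 < |z + 6| < delta ⇒ |z^2 − 36| < eps.
Factor: z^2 − 36 = (z + 6)(z - 6), so |z^2 − 36| = |z + 6|·|z - 6|.
Impose delta ≤ 1 so that |z| < 7; then |z - 6| ≤ 13.
Hence |z^2 − 36| ≤ 13|z + 6|, which is < eps once |z + 6| < eps/13.
Take delta = min(1, eps/13). If 0 < |z + 6| < delta then both bounds hold and |z^2 − 36| ≤ 13|z + 6| < 13·(eps/13) = eps.

delta = min(1, eps/13)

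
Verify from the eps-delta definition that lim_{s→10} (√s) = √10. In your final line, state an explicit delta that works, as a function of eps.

Suppose eps > 0. We want delta > 0 such that 0 < |s − 10| < delta implies |√s − √10| < eps.
Multiplying by the conjugate, |√s − √10| = |s − 10|/(√s + √10).
Restrict delta ≤ 10 so that |s − 10| < 10 forces s > 0, and then √s + √10 > √10.
Hence |√s − √10| < |s − 10|/√10, which is < eps once |s − 10| < √10·eps.
Take delta = min(10, √10·eps). If 0 < |s − 10| < delta then s > 0 and |√s − √10| < |s − 10|/√10 < eps.

delta = min(10, √10·eps)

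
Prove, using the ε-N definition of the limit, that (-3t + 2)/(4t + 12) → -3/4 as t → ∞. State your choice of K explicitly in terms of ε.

K = (11/4)/ε

Suppose ε > 0. We seek K > 0 such that t > K implies |(-3t + 2)/(4t + 12) + 3/4| < ε.
(-3t + 2)/(4t + 12) + 3/4 = (4(-3t + 2) − (-3)(4t + 12)) / (4(4t + 12)) = 44/(4(4t + 12)).
For t > 0 we have 4t + 12 > 4t, so |(-3t + 2)/(4t + 12) + 3/4| = 44/(4(4t + 12)) < 44/(4·4t) = (11/4)/t.
Thus |(-3t + 2)/(4t + 12) + 3/4| < ε whenever t > (11/4)/ε.
Take K = (11/4)/ε. If t > K then |(-3t + 2)/(4t + 12) + 3/4| < (11/4)/t < ε.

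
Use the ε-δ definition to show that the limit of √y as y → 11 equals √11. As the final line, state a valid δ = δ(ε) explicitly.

Suppose ε > 0. We want δ > 0 such that 0 < |y − 11| < δ implies |√y − √11| < ε.
Rationalise: √y − √11 = (y − 11)/(√y + √11), so |√y − √11| = |y − 11|/(√y + √11).
Restrict δ ≤ 11 so that |y − 11| < 11 forces y > 0, and then √y + √11 > √11.
Hence |√y − √11| < |y − 11|/√11, which is < ε once |y − 11| < √11·ε.
Take δ = min(11, √11·ε). If 0 < |y − 11| < δ then y > 0 and |√y − √11| < |y − 11|/√11 < ε.

δ = min(11, √11·ε)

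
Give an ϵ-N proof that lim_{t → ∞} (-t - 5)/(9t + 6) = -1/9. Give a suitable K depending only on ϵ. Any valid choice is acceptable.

Let ϵ > 0 be given. We seek K > 0 such that t > K implies |(-t - 5)/(9t + 6) + 1/9| < ϵ.
(-t - 5)/(9t + 6) + 1/9 = (9(-t - 5) − (-1)(9t + 6)) / (9(9t + 6)) = -39/(9(9t + 6)).
For t > 0 we have 9t + 6 > 9t, so |(-t - 5)/(9t + 6) + 1/9| = 39/(9(9t + 6)) < 39/(9·9t) = (13/27)/t.
Thus |(-t - 5)/(9t + 6) + 1/9| < ϵ whenever t > (13/27)/ϵ.
Take K = (13/27)/ϵ. If t > K then |(-t - 5)/(9t + 6) + 1/9| < (13/27)/t < ϵ.

K = (13/27)/ϵ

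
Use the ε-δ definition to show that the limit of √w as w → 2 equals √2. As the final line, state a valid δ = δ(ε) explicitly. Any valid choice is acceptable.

Let ε > 0 be given. We want δ > 0 such that 0 < |w − 2| < δ implies |√w − √2| < ε.
Multiplying by the conjugate, |√w − √2| = |w − 2|/(√w + √2).
Restrict δ ≤ 2 so that |w − 2| < 2 forces w > 0, and then √w + √2 > √2.
Hence |√w − √2| < |w − 2|/√2, which is < ε once |w − 2| < √2·ε.
Take δ = min(2, √2·ε). If 0 < |w − 2| < δ then w > 0 and |√w − √2| < |w − 2|/√2 < ε.

δ = min(2, √2·ε)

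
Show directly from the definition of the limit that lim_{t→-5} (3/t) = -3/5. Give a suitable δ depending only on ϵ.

Fix ϵ > 0. We seek δ > 0 such that 0 < |t + 5| < δ implies |3/t + 3/5| < ϵ.
|3/t + 3/5| = 3·|-5 − t|/(5·|t|) = 3|t + 5|/(5|t|).
Require δ ≤ 5/2 so that |t| > 5 − 5/2 = 5/2, hence 5|t| > 25/2.
Then |3/t + 3/5| < 3|t + 5|/(25/2), which is < ϵ when |t + 5| < (25/6)ϵ.
Take δ = min(5/2, (25/6)ϵ). Then 0 < |t + 5| < δ gives both |t + 5| < 5/2 and |t + 5| < (25/6)ϵ, so |3/t + 3/5| < ϵ.

δ = min(5/2, (25/6)ϵ)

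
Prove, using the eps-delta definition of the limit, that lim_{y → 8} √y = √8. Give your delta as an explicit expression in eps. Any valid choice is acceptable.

delta = min(8, √8·eps)

Let eps > 0. We want delta > 0 such that 0 < |y − 8| < delta implies |√y − √8| < eps.
Rationalise: √y − √8 = (y − 8)/(√y + √8), so |√y − √8| = |y − 8|/(√y + √8).
Restrict delta ≤ 8 so that |y − 8| < 8 forces y > 0, and then √y + √8 > √8.
Hence |√y − √8| < |y − 8|/√8, which is < eps once |y − 8| < √8·eps.
Take delta = min(8, √8·eps). If 0 < |y − 8| < delta then y > 0 and |√y − √8| < |y − 8|/√8 < eps.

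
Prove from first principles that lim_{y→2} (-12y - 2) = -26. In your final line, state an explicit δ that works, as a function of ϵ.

δ = ϵ/12

Fix ϵ > 0. We need δ > 0 so that 0 < |y − 2| < δ implies |(-12y - 2) + 26| < ϵ.
|(-12y - 2) + 26| = |-12y + 24| = 12|y − 2|.
So 12|y − 2| < ϵ exactly when |y − 2| < ϵ/12.
Choosing δ = ϵ/12 gives |(-12y - 2) + 26| = 12|y − 2| < ϵ whenever |y − 2| < δ.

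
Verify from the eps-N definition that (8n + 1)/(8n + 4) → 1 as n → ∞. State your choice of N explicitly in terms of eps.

N = (3/8)/eps

Fix eps > 0. For n ≥ 1, |(8n + 1)/(8n + 4) − 1| = |-24|/(8(8n + 4)) = 24/(8(8n + 4)).
Since 8n + 4 ≥ 8n for n ≥ 1, this is ≤ 24/(8·8n) = (3/8)/n.
So |(8n + 1)/(8n + 4) − 1| < eps whenever n > (3/8)/eps.
Take N = (3/8)/eps. If n > N then |(8n + 1)/(8n + 4) − 1| ≤ (3/8)/n < eps.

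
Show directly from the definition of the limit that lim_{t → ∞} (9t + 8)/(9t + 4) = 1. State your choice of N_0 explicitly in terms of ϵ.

N_0 = (4/9)/ϵ

Let ϵ > 0 be given. We seek N_0 > 0 such that t > N_0 implies |(9t + 8)/(9t + 4) − 1| < ϵ.
(9t + 8)/(9t + 4) − 1 = (9(9t + 8) − 9(9t + 4)) / (9(9t + 4)) = 36/(9(9t + 4)).
For t > 0 we have 9t + 4 > 9t, so |(9t + 8)/(9t + 4) − 1| = 36/(9(9t + 4)) < 36/(9·9t) = (4/9)/t.
Thus |(9t + 8)/(9t + 4) − 1| < ϵ whenever t > (4/9)/ϵ.
Take N_0 = (4/9)/ϵ. If t > N_0 then |(9t + 8)/(9t + 4) − 1| < (4/9)/t < ϵ.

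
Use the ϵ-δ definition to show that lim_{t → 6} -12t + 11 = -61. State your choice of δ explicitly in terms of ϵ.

Let ϵ > 0. We need δ > 0 so that 0 < |t − 6| < δ implies |(-12t + 11) + 61| < ϵ.
Since (-12t + 11) + 61 = -12(t − 6), we have |(-12t + 11) + 61| = 12|t − 6|.
So 12|t − 6| < ϵ exactly when |t − 6| < ϵ/12.
Choosing δ = ϵ/12 gives |(-12t + 11) + 61| = 12|t − 6| < ϵ whenever |t − 6| < δ.

δ = ϵ/12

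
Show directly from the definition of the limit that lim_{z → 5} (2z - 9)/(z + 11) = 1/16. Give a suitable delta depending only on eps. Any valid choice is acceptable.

Fix eps > 0. We want delta > 0 with 0 < |z − 5| < delta ⇒ |(2z - 9)/(z + 11) − (1/16)| < eps.
Combining over a common denominator, (2z - 9)/(z + 11) − (1/16) = [(2z - 9)·16 − 1·(z + 11)] / [16·(z + 11)] = 31(z − 5) / (16(z + 11)).
So |(2z - 9)/(z + 11) − (1/16)| = 31|z − 5| / (16·|z + 11|).
Restrict delta ≤ 8. Then |z − 5| < 8 gives |z + 11| = |(z − 5) + 16| ≥ 16 − 8 = 8.
Hence |(2z - 9)/(z + 11) − (1/16)| < 31|z − 5|/(16·8) = (31/128)|z − 5|, which is < eps once |z − 5| < (128/31)eps.
Take delta = min(8, (128/31)eps). Then 0 < |z − 5| < delta forces both bounds, so |(2z - 9)/(z + 11) − (1/16)| < eps.

delta = min(8, (128/31)eps)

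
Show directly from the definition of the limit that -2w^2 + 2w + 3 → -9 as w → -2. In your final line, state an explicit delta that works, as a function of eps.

Let eps > 0. We want delta > 0 such that 0 < |w + 2| < delta implies |(-2w^2 + 2w + 3) + 9| < eps.
(-2w^2 + 2w + 3) + 9 = -2w^2 + 2w + 12 = (w + 2)(-2w + 6).
So |(-2w^2 + 2w + 3) + 9| = |w + 2|·|-2w + 6|.
Assume first that |w + 2| < 2, so |w| < 4. Then |-2w + 6| ≤ 2·4 + 6 = 14.
Hence |(-2w^2 + 2w + 3) + 9| ≤ 14|w + 2| < eps provided |w + 2| < eps/14.
Take delta = min(2, eps/14). Then 0 < |w + 2| < delta gives both |w + 2| < 2 and |w + 2| < eps/14, so |(-2w^2 + 2w + 3) + 9| < eps.

delta = min(2, eps/14)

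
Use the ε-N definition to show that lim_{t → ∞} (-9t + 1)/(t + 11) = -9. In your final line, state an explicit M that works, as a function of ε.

M = 100/ε

Let ε > 0 be given. We seek M > 0 such that t > M implies |(-9t + 1)/(t + 11) + 9| < ε.
(-9t + 1)/(t + 11) + 9 = ((-9t + 1) − (-9)(t + 11)) / ((t + 11)) = 100/((t + 11)).
For t > 0 we have t + 11 > t, so |(-9t + 1)/(t + 11) + 9| = 100/((t + 11)) < 100/(t) = 100/t.
Thus |(-9t + 1)/(t + 11) + 9| < ε whenever t > 100/ε.
Take M = 100/ε. If t > M then |(-9t + 1)/(t + 11) + 9| < 100/t < ε.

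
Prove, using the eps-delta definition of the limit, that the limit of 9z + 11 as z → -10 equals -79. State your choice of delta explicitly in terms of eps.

Let eps > 0. We need delta > 0 so that 0 < |z + 10| < delta implies |(9z + 11) + 79| < eps.
Since (9z + 11) + 79 = 9(z + 10), we have |(9z + 11) + 79| = 9|z + 10|.
Thus it suffices that |z + 10| < eps/9.
Take delta = eps/9. If 0 < |z + 10| < delta then |(9z + 11) + 79| = 9|z + 10| < 9·(eps/9) = eps.

delta = eps/9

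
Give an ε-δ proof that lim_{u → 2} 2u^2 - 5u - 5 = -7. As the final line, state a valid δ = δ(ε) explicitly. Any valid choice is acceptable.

δ = min(1, ε/7)

Fix ε > 0. We want δ > 0 such that 0 < |u − 2| < δ implies |(2u^2 - 5u - 5) + 7| < ε.
(2u^2 - 5u - 5) + 7 = 2u^2 - 5u + 2 = (u − 2)(2u - 1).
So |(2u^2 - 5u - 5) + 7| = |u − 2|·|2u - 1|.
Require δ ≤ 1. Then |u − 2| < 1 gives |u| < 3, and by the triangle inequality |2u - 1| ≤ 2·3 + 1 = 7.
Hence |(2u^2 - 5u - 5) + 7| ≤ 7|u − 2| < ε provided |u − 2| < ε/7.
Take δ = min(1, ε/7). Then 0 < |u − 2| < δ gives both |u − 2| < 1 and |u − 2| < ε/7, so |(2u^2 - 5u - 5) + 7| < ε.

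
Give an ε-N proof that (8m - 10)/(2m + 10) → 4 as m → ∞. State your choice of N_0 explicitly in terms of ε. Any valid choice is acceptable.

N_0 = 25/ε

Let ε > 0 be given. For m ≥ 1, |(8m - 10)/(2m + 10) − 4| = |-100|/(2(2m + 10)) = 100/(2(2m + 10)).
Since 2m + 10 ≥ 2m for m ≥ 1, this is ≤ 100/(2·2m) = 25/m.
So |(8m - 10)/(2m + 10) − 4| < ε whenever m > 25/ε.
Take N_0 = 25/ε. If m > N_0 then |(8m - 10)/(2m + 10) − 4| ≤ 25/m < ε.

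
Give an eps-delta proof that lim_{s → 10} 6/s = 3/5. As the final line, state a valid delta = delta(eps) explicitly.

Suppose eps > 0. We seek delta > 0 such that 0 < |s − 10| < delta implies |6/s − (3/5)| < eps.
|6/s − (3/5)| = 6·|10 − s|/(10·|s|) = 6|s − 10|/(10|s|).
Restrict delta ≤ 5. Then |s − 10| < 5 gives |s| > 5, so 10|s| > 50.
Then |6/s − (3/5)| < 6|s − 10|/50, which is < eps when |s − 10| < (25/3)eps.
Take delta = min(5, (25/3)eps). Then 0 < |s − 10| < delta gives both |s − 10| < 5 and |s − 10| < (25/3)eps, so |6/s − (3/5)| < eps.

delta = min(5, (25/3)eps)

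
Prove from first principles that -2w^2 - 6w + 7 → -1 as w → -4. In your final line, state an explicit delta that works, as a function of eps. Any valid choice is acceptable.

delta = min(1, eps/12)

Let eps > 0. We want delta > 0 such that 0 < |w + 4| < delta implies |(-2w^2 - 6w + 7) + 1| < eps.
(-2w^2 - 6w + 7) + 1 = -2w^2 - 6w + 8 = (w + 4)(-2w + 2).
So |(-2w^2 - 6w + 7) + 1| = |w + 4|·|-2w + 2|.
Assume first that |w + 4| < 1, so |w| < 5. Then |-2w + 2| ≤ 2·5 + 2 = 12.
Hence |(-2w^2 - 6w + 7) + 1| ≤ 12|w + 4| < eps provided |w + 4| < eps/12.
Choosing delta = min(1, eps/12) ensures both conditions, hence |(-2w^2 - 6w + 7) + 1| < eps.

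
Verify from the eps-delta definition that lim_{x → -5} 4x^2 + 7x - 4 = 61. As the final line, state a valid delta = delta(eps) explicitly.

Let eps > 0. We want delta > 0 such that 0 < |x + 5| < delta implies |(4x^2 + 7x - 4) − 61| < eps.
(4x^2 + 7x - 4) − 61 = 4x^2 + 7x - 65 = (x + 5)(4x - 13).
So |(4x^2 + 7x - 4) − 61| = |x + 5|·|4x - 13|.
Assume first that |x + 5| < 1, so |x| < 6. Then |4x - 13| ≤ 4·6 + 13 = 37.
Hence |(4x^2 + 7x - 4) − 61| ≤ 37|x + 5| < eps provided |x + 5| < eps/37.
Choosing delta = min(1, eps/37) ensures both conditions, hence |(4x^2 + 7x - 4) − 61| < eps.

delta = min(1, eps/37)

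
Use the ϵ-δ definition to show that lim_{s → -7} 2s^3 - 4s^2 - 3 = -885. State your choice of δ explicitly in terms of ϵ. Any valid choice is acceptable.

Fix ϵ > 0. We want δ > 0 such that 0 < |s + 7| < δ implies |(2s^3 - 4s^2 - 3) + 885| < ϵ.
(2s^3 - 4s^2 - 3) + 885 = 2s^3 - 4s^2 + 882 = (s + 7)(2s^2 - 18s + 126).
So |(2s^3 - 4s^2 - 3) + 885| = |s + 7|·|2s^2 - 18s + 126|.
Require δ ≤ 1. Then |s + 7| < 1 gives |s| < 8, and by the triangle inequality |2s^2 - 18s + 126| ≤ 2·8^2 + 18·8 + 126 = 398.
Hence |(2s^3 - 4s^2 - 3) + 885| ≤ 398|s + 7| < ϵ provided |s + 7| < ϵ/398.
Choosing δ = min(1, ϵ/398) ensures both conditions, hence |(2s^3 - 4s^2 - 3) + 885| < ϵ.

δ = min(1, ϵ/398)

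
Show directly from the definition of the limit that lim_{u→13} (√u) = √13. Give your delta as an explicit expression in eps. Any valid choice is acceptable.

Let eps > 0. We want delta > 0 such that 0 < |u − 13| < delta implies |√u − √13| < eps.
Rationalise: √u − √13 = (u − 13)/(√u + √13), so |√u − √13| = |u − 13|/(√u + √13).
Restrict delta ≤ 13 so that |u − 13| < 13 forces u > 0, and then √u + √13 > √13.
Hence |√u − √13| < |u − 13|/√13, which is < eps once |u − 13| < √13·eps.
Take delta = min(13, √13·eps). If 0 < |u − 13| < delta then u > 0 and |√u − √13| < |u − 13|/√13 < eps.

delta = min(13, √13·eps)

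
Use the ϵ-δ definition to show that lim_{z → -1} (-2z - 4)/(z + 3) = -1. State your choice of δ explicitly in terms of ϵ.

δ = min(1, ϵ)

Let ϵ > 0 be given. We want δ > 0 with 0 < |z + 1| < δ ⇒ |(-2z - 4)/(z + 3) + 1| < ϵ.
Combining over a common denominator, (-2z - 4)/(z + 3) + 1 = [(-2z - 4)·2 − (-2)·(z + 3)] / [2·(z + 3)] = -2(z + 1) / (2(z + 3)).
So |(-2z - 4)/(z + 3) + 1| = 2|z + 1| / (2·|z + 3|).
Restrict δ ≤ 1. Then |z + 1| < 1 gives |z + 3| = |(z + 1) + 2| ≥ 2 − 1 = 1.
Hence |(-2z - 4)/(z + 3) + 1| < 2|z + 1|/(2·1) = |z + 1|, which is < ϵ once |z + 1| < ϵ.
Take δ = min(1, ϵ). Then 0 < |z + 1| < δ forces both bounds, so |(-2z - 4)/(z + 3) + 1| < ϵ.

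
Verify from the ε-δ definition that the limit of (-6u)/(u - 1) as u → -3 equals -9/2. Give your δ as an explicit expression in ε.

δ = min(2, (4/3)ε)

Fix ε > 0. We want δ > 0 with 0 < |u + 3| < δ ⇒ |(-6u)/(u - 1) + 9/2| < ε.
Combining over a common denominator, (-6u)/(u - 1) + 9/2 = [(-6u)·(-4) − 18·(u - 1)] / [(-4)·(u - 1)] = 6(u + 3) / ((-4)(u - 1)).
So |(-6u)/(u - 1) + 9/2| = 6|u + 3| / (4·|u − 1|).
Restrict δ ≤ 2. Then |u + 3| < 2 gives |u − 1| = |(u + 3) + (-4)| ≥ 4 − 2 = 2.
Hence |(-6u)/(u - 1) + 9/2| < 6|u + 3|/(4·2) = (3/4)|u + 3|, which is < ε once |u + 3| < (4/3)ε.
Take δ = min(2, (4/3)ε). Then 0 < |u + 3| < δ forces both bounds, so |(-6u)/(u - 1) + 9/2| < ε.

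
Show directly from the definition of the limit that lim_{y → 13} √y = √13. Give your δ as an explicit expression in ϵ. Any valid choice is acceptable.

Let ϵ > 0. We want δ > 0 such that 0 < |y − 13| < δ implies |√y − √13| < ϵ.
Multiplying by the conjugate, |√y − √13| = |y − 13|/(√y + √13).
Restrict δ ≤ 13 so that |y − 13| < 13 forces y > 0, and then √y + √13 > √13.
Hence |√y − √13| < |y − 13|/√13, which is < ϵ once |y − 13| < √13·ϵ.
Take δ = min(13, √13·ϵ). If 0 < |y − 13| < δ then y > 0 and |√y − √13| < |y − 13|/√13 < ϵ.

δ = min(13, √13·ϵ)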